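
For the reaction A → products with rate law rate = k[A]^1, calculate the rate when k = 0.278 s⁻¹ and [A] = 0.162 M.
0.04504 M/s

rate = k·[A]^1 = 0.278·(0.162)^1 = 0.278·0.162 = 0.04504 M/s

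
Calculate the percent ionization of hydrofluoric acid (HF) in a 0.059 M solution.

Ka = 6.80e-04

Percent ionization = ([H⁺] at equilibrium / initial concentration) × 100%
Percent ionization = 10.2%

Let x = [H⁺]. Ka = x²/(C - x) ⇒ x² + (6.80e-04)x - (6.80e-04)(0.059) = 0. x = 6.0032e-03. Percent = (6.0032e-03/0.059) × 100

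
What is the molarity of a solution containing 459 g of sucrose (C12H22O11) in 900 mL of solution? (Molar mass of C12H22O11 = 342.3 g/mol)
Moles of C12H22O11 = 459 g ÷ 342.3 g/mol = 1.34093 mol
Volume = 900 mL = 0.9 L
Molarity = 1.34093 mol ÷ 0.9 L = 1.49 M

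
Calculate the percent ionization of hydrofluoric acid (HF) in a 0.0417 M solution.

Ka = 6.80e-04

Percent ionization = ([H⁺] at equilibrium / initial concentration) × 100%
Percent ionization = 12%

Let x = [H⁺]. Ka = x²/(C - x) ⇒ x² + (6.80e-04)x - (6.80e-04)(0.0417) = 0. x = 4.9959e-03. Percent = (4.9959e-03/0.0417) × 100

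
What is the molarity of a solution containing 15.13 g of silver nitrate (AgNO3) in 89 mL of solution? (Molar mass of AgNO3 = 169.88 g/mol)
Moles of AgNO3 = 15.13 g ÷ 169.88 g/mol = 0.0890629 mol
Volume = 89 mL = 0.089 L
Molarity = 0.0890629 mol ÷ 0.089 L = 1.001 M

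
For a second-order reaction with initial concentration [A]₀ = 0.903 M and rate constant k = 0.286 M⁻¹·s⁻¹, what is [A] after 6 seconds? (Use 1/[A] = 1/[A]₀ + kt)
0.3542 M

1/[A] = 1/[A]₀ + k·t = 1/0.903 + (0.286)·(6) = 1.1074 + 1.7160 = 2.8234
[A] = 1/2.8234 = 0.3542 M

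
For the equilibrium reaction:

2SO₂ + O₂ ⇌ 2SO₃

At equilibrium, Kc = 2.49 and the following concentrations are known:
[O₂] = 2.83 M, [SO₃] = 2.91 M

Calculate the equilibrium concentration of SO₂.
[SO₂] = 1.0962 M

Kc = ([SO₃]^2) / ([SO₂]^2 × [O₂]) = 2.49
[SO₂]^2 = (product terms)/(Kc · other reactant terms) = 8.4681 / (2.49 · 2.83) = 1.2017
[SO₂] = (1.2017)^(1/2) = 1.0962 M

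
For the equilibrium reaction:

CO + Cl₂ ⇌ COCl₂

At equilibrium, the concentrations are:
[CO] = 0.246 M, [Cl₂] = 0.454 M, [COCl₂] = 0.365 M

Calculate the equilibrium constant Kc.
K_c = 3.2681

Kc = ([COCl₂]) / ([CO] × [Cl₂])
   = ((0.365)) / ((0.246)·(0.454))
   = 0.365 / 0.11168 = 3.2681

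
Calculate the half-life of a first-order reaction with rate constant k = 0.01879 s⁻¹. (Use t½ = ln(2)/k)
36.89 s

t½ = ln(2)/k = 0.6931/0.01879 = 36.89 s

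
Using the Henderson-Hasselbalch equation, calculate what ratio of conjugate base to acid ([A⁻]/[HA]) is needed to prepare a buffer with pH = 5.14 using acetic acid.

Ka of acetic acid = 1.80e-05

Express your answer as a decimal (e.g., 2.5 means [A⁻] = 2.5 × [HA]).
[A⁻]/[HA] = 2.485

pKa = −log(1.80e-05) = 4.7447. pH = pKa + log([A⁻]/[HA]). 5.14 = 4.7447 + log(ratio). log(ratio) = 5.14 − 4.7447 = 0.3953. ratio = 10^(0.3953) = 2.485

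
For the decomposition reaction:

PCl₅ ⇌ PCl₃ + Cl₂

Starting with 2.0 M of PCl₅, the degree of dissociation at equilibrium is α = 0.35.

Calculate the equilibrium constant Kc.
K_c = 0.3769

x = α·[A]₀ = 0.35 × 2.0 = 0.7 M dissociated.
At eq: [PCl₅] = 2.0 − 0.7 = 1.3 M; [PCl₃] = [Cl₂] = x = 0.7 M.
Kc = [PCl₃][Cl₂]/[PCl₅] = (0.7)²/1.3 = 0.3769.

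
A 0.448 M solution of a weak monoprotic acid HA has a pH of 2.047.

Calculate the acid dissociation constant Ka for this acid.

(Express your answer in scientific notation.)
K_a = 1.83e-04

[H⁺] = 10^(−pH) = 10^(−2.047) = 8.974e-03 M. For HA ⇌ H⁺ + A⁻, Ka = x²/(C − x) = (8.974e-03)²/(0.448 − 8.974e-03) = 1.83e-04.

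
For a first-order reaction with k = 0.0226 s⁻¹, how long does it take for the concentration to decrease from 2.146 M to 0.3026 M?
86.68 s

From ln[A] = ln[A]₀ - k·t: t = ln([A]₀/[A])/k = ln(2.146/0.3026)/0.0226 = ln(7.0919)/0.0226 = 1.9589/0.0226 = 86.68 s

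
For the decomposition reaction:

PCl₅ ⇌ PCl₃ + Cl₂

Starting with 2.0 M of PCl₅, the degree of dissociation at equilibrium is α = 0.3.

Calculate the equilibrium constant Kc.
K_c = 0.2571

x = α·[A]₀ = 0.3 × 2.0 = 0.6 M dissociated.
At eq: [PCl₅] = 2.0 − 0.6 = 1.4 M; [PCl₃] = [Cl₂] = x = 0.6 M.
Kc = [PCl₃][Cl₂]/[PCl₅] = (0.6)²/1.4 = 0.2571.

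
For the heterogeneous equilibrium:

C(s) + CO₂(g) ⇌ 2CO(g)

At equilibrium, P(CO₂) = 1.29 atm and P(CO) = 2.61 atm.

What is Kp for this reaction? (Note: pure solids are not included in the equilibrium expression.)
K_p = 5.281

Solid C is excluded.
Kp = P(CO)²/P(CO₂) = (2.61)²/1.29 = 6.812/1.29 = 5.281.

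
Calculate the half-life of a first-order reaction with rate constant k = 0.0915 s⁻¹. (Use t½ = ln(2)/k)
7.58 s

t½ = ln(2)/k = 0.6931/0.0915 = 7.58 s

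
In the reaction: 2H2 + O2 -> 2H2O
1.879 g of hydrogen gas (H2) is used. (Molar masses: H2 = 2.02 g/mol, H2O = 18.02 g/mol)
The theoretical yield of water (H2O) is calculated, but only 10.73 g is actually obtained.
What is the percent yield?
Moles of H2 = 1.879 g ÷ 2.02 g/mol = 0.930198 mol
Mole ratio: 2 mol H2O / 2 mol H2
Moles of H2O = 0.930198 × (2/2) = 0.930198 mol
Theoretical yield = 0.930198 mol × 18.02 g/mol = 16.762 g
Actual yield = 10.73 g
Percent yield = (10.73 / 16.762) × 100% = 64.0%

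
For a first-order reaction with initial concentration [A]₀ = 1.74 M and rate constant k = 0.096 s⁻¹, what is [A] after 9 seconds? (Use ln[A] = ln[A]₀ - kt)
0.7334 M

ln[A] = ln[A]₀ - k·t = ln(1.74) - (0.096)·(9) = 0.5539 - 0.8640 = -0.3101
[A] = e^(-0.3101) = 0.7334 M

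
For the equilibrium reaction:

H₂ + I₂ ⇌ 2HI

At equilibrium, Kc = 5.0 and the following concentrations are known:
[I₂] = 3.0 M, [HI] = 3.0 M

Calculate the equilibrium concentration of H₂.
[H₂] = 0.6000 M

Kc = ([HI]^2) / ([H₂] × [I₂]) = 5.0
[H₂]^1 = (product terms)/(Kc · other reactant terms) = 9 / (5.0 · 3) = 0.6
[H₂] = 0.6000 M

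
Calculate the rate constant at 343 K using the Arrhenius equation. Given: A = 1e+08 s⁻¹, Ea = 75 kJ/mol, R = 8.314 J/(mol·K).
3.78e-04 s⁻¹

k = A·exp(-Ea/(R·T)) = 1e+08·exp(-75000/(8.314·343)) = 1e+08·exp(-26.3001) = 1e+08·3.7846e-12 = 3.78e-04 s⁻¹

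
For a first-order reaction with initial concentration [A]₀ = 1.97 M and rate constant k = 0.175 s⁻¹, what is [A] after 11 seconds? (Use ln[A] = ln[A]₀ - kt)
0.2874 M

ln[A] = ln[A]₀ - k·t = ln(1.97) - (0.175)·(11) = 0.6780 - 1.9250 = -1.2470
[A] = e^(-1.2470) = 0.2874 M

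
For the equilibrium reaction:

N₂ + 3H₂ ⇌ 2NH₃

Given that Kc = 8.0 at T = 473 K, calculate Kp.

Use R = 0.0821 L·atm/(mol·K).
K_p = 0.0053

Δn = (moles gaseous products) − (moles gaseous reactants) = -2
T = 473 K; RT = 0.0821 × 473 = 38.8333
Kp = Kc·(RT)^Δn = 8.0 × (38.8333)^-2 = 8.0 × 0.000663119 = 0.0053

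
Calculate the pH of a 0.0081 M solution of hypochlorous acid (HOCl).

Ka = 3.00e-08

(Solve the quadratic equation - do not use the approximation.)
pH = 4.81

x² + Ka×x - Ka×C = 0. Using quadratic formula: [H⁺] = 1.5573e-05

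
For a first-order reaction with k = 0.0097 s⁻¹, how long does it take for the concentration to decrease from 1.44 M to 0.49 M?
111.13 s

From ln[A] = ln[A]₀ - k·t: t = ln([A]₀/[A])/k = ln(1.44/0.49)/0.0097 = ln(2.9388)/0.0097 = 1.0780/0.0097 = 111.13 s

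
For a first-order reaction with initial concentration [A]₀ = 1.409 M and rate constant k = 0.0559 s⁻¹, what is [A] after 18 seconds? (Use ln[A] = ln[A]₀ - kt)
0.5151 M

ln[A] = ln[A]₀ - k·t = ln(1.409) - (0.0559)·(18) = 0.3429 - 1.0062 = -0.6633
[A] = e^(-0.6633) = 0.5151 M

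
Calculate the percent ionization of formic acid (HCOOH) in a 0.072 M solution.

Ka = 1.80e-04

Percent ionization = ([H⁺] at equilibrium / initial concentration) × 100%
Percent ionization = 4.88%

Let x = [H⁺]. Ka = x²/(C - x) ⇒ x² + (1.80e-04)x - (1.80e-04)(0.072) = 0. x = 3.5111e-03. Percent = (3.5111e-03/0.072) × 100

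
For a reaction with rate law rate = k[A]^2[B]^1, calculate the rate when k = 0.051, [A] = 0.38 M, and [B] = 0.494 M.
0.003638 M/s

rate = k·[A]^2·[B]^1 = 0.051·(0.38)^2·(0.494)^1 = 0.051·0.1444·0.494 = 0.003638 M/s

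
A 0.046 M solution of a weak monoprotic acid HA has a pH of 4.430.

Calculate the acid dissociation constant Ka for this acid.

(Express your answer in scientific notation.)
K_a = 3.00e-08

[H⁺] = 10^(−pH) = 10^(−4.430) = 3.715e-05 M. For HA ⇌ H⁺ + A⁻, Ka = x²/(C − x) = (3.715e-05)²/(0.046 − 3.715e-05) = 3.00e-08.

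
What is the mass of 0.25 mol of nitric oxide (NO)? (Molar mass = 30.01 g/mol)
Mass = 0.25 mol × 30.01 g/mol = 7.503 g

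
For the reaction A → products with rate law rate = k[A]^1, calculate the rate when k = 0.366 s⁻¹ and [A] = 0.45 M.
0.1647 M/s

rate = k·[A]^1 = 0.366·(0.45)^1 = 0.366·0.45 = 0.1647 M/s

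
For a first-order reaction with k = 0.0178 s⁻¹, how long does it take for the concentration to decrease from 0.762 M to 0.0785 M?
127.69 s

From ln[A] = ln[A]₀ - k·t: t = ln([A]₀/[A])/k = ln(0.762/0.0785)/0.0178 = ln(9.7070)/0.0178 = 2.2728/0.0178 = 127.69 s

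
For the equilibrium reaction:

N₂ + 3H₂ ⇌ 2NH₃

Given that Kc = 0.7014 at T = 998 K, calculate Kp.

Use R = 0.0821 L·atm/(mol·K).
K_p = 1.04e-04

Δn = (moles gaseous products) − (moles gaseous reactants) = -2
T = 998 K; RT = 0.0821 × 998 = 81.9358
Kp = Kc·(RT)^Δn = 0.7014 × (81.9358)^-2 = 0.7014 × 0.000148954 = 1.04e-04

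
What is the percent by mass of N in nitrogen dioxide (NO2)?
Mass of N in formula = 14.01 × 1 = 14.01 g/mol
Molar mass = 46.01 g/mol
% N = (14.01/46.01) × 100% = 30.45%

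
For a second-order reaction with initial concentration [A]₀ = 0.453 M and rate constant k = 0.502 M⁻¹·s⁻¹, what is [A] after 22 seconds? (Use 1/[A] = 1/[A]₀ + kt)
0.0755 M

1/[A] = 1/[A]₀ + k·t = 1/0.453 + (0.502)·(22) = 2.2075 + 11.0440 = 13.2515
[A] = 1/13.2515 = 0.0755 M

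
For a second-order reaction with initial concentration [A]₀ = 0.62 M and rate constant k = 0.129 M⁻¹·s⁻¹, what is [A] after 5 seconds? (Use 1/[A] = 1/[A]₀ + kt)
0.4429 M

1/[A] = 1/[A]₀ + k·t = 1/0.62 + (0.129)·(5) = 1.6129 + 0.6450 = 2.2579
[A] = 1/2.2579 = 0.4429 M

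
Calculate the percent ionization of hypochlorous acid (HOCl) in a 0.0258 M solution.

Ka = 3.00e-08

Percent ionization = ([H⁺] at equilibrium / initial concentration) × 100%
Percent ionization = 0.108%

Let x = [H⁺]. Ka = x²/(C - x) ⇒ x² + (3.00e-08)x - (3.00e-08)(0.0258) = 0. x = 2.7806e-05. Percent = (2.7806e-05/0.0258) × 100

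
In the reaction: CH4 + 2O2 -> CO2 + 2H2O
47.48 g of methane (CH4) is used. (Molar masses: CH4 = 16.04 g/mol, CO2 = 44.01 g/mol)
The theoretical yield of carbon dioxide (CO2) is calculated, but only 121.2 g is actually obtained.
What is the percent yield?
Moles of CH4 = 47.48 g ÷ 16.04 g/mol = 2.9601 mol
Mole ratio: 1 mol CO2 / 1 mol CH4
Moles of CO2 = 2.9601 × (1/1) = 2.9601 mol
Theoretical yield = 2.9601 mol × 44.01 g/mol = 130.27 g
Actual yield = 121.2 g
Percent yield = (121.2 / 130.27) × 100% = 93.0%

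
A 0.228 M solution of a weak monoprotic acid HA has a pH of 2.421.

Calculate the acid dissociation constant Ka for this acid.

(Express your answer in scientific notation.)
K_a = 6.42e-05

[H⁺] = 10^(−pH) = 10^(−2.421) = 3.793e-03 M. For HA ⇌ H⁺ + A⁻, Ka = x²/(C − x) = (3.793e-03)²/(0.228 − 3.793e-03) = 6.42e-05.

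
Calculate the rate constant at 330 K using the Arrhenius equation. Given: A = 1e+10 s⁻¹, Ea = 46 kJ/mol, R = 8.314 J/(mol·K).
5.23e+02 s⁻¹

k = A·exp(-Ea/(R·T)) = 1e+10·exp(-46000/(8.314·330)) = 1e+10·exp(-16.7662) = 1e+10·5.2305e-08 = 5.23e+02 s⁻¹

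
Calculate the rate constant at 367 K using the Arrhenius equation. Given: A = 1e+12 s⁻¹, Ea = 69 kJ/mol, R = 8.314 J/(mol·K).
1.51e+02 s⁻¹

k = A·exp(-Ea/(R·T)) = 1e+12·exp(-69000/(8.314·367)) = 1e+12·exp(-22.6138) = 1e+12·1.5100e-10 = 1.51e+02 s⁻¹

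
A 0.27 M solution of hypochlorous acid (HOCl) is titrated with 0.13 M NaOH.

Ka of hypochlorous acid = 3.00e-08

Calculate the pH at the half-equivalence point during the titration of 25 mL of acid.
pH = pKa = 7.52

At the half-equivalence point, [HA] = [A⁻], so by Henderson–Hasselbalch pH = pKa + log(1) = pKa.
pKa = −log(3.00e-08) = 7.52.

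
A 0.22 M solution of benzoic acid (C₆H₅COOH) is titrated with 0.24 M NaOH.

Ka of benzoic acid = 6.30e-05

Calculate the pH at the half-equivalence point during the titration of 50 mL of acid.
pH = pKa = 4.20

At the half-equivalence point, [HA] = [A⁻], so by Henderson–Hasselbalch pH = pKa + log(1) = pKa.
pKa = −log(6.30e-05) = 4.20.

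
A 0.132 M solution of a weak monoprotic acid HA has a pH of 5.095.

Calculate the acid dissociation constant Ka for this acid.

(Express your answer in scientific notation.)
K_a = 4.89e-10

[H⁺] = 10^(−pH) = 10^(−5.095) = 8.035e-06 M. For HA ⇌ H⁺ + A⁻, Ka = x²/(C − x) = (8.035e-06)²/(0.132 − 8.035e-06) = 4.89e-10.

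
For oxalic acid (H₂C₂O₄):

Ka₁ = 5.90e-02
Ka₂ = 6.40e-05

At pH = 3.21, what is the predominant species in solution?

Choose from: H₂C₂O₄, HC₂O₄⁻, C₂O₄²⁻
HC₂O₄⁻

pKa1 = 1.23, pKa2 = 4.19. Each pKa is the crossover between adjacent species; pH = 3.21 lies in the region where HC₂O₄⁻ predominates.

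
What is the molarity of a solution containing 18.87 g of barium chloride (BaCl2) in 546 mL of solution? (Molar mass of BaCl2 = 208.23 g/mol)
Moles of BaCl2 = 18.87 g ÷ 208.23 g/mol = 0.0906209 mol
Volume = 546 mL = 0.546 L
Molarity = 0.0906209 mol ÷ 0.546 L = 0.166 M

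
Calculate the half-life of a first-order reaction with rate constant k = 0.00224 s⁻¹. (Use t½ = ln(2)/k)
309.44 s

t½ = ln(2)/k = 0.6931/0.00224 = 309.44 s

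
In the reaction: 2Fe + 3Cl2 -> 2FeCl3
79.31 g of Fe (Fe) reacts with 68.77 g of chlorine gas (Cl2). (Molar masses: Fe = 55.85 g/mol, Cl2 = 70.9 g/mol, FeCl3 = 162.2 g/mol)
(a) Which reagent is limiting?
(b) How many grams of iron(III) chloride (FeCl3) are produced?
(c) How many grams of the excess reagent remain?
(a) Cl2, (b) 104.9 g, (c) 43.2 g

Moles of Fe = 79.31 g ÷ 55.85 g/mol = 1.42005 mol
Moles of Cl2 = 68.77 g ÷ 70.9 g/mol = 0.969958 mol
Moles ÷ coefficient: Fe: 1.42005/2 = 0.71, Cl2: 0.969958/3 = 0.3233
(a) Cl2 has the smaller value, so Cl2 is the limiting reagent.
(b) Moles of FeCl3 = 0.969958 mol Cl2 × (2/3) = 0.646638 mol; mass = 0.646638 mol × 162.2 g/mol = 104.9 g
(c) Fe consumed = 0.969958 × (2/3) = 0.646638 mol; remaining = 1.42005 − 0.646638 = 0.773415 mol; mass = 0.773415 mol × 55.85 g/mol = 43.2 g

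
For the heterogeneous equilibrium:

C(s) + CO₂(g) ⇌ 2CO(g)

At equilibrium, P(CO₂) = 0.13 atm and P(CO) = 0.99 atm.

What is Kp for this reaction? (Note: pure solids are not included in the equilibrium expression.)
K_p = 7.539

Solid C is excluded.
Kp = P(CO)²/P(CO₂) = (0.99)²/0.13 = 0.9801/0.13 = 7.539.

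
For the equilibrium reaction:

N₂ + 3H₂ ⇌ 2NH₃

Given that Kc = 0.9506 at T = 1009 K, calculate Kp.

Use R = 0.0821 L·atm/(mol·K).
K_p = 1.39e-04

Δn = (moles gaseous products) − (moles gaseous reactants) = -2
T = 1009 K; RT = 0.0821 × 1009 = 82.8389
Kp = Kc·(RT)^Δn = 0.9506 × (82.8389)^-2 = 0.9506 × 0.000145724 = 1.39e-04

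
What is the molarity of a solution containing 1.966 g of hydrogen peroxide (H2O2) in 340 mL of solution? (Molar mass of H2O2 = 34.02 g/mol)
Moles of H2O2 = 1.966 g ÷ 34.02 g/mol = 0.0577895 mol
Volume = 340 mL = 0.34 L
Molarity = 0.0577895 mol ÷ 0.34 L = 0.17 M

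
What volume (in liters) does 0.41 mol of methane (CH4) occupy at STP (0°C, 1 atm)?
At STP, 1 mol of gas occupies 22.4 L
Volume = 0.41 mol × 22.4 L/mol = 9.18 L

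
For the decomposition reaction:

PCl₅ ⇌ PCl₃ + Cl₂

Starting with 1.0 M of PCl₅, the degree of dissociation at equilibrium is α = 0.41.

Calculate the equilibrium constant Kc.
K_c = 0.2849

x = α·[A]₀ = 0.41 × 1.0 = 0.41 M dissociated.
At eq: [PCl₅] = 1.0 − 0.41 = 0.59 M; [PCl₃] = [Cl₂] = x = 0.41 M.
Kc = [PCl₃][Cl₂]/[PCl₅] = (0.41)²/0.59 = 0.2849.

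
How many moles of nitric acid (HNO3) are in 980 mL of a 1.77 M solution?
Moles = Molarity × Volume (L)
Moles = 1.77 M × 0.98 L = 1.735 mol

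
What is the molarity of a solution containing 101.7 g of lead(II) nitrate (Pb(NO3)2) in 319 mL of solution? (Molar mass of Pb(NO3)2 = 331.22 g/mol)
Moles of Pb(NO3)2 = 101.7 g ÷ 331.22 g/mol = 0.307047 mol
Volume = 319 mL = 0.319 L
Molarity = 0.307047 mol ÷ 0.319 L = 0.9625 M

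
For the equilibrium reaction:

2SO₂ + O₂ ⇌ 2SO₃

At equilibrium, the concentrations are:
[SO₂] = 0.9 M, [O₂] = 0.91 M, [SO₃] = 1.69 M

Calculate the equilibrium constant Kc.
K_c = 3.8748

Kc = ([SO₃]^2) / ([SO₂]^2 × [O₂])
   = ((1.69)^2) / ((0.9)^2·(0.91))
   = 2.8561 / 0.7371 = 3.8748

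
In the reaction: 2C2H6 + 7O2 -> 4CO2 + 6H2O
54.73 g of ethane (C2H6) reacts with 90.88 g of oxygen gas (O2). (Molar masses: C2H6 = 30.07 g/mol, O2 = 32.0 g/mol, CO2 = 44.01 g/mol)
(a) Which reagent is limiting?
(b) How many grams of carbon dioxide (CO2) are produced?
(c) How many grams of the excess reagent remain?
(a) O2, (b) 71.42 g, (c) 30.33 g

Moles of C2H6 = 54.73 g ÷ 30.07 g/mol = 1.82009 mol
Moles of O2 = 90.88 g ÷ 32.0 g/mol = 2.84 mol
Moles ÷ coefficient: C2H6: 1.82009/2 = 0.91, O2: 2.84/7 = 0.4057
(a) O2 has the smaller value, so O2 is the limiting reagent.
(b) Moles of CO2 = 2.84 mol O2 × (4/7) = 1.62286 mol; mass = 1.62286 mol × 44.01 g/mol = 71.42 g
(c) C2H6 consumed = 2.84 × (2/7) = 0.811429 mol; remaining = 1.82009 − 0.811429 = 1.00866 mol; mass = 1.00866 mol × 30.07 g/mol = 30.33 g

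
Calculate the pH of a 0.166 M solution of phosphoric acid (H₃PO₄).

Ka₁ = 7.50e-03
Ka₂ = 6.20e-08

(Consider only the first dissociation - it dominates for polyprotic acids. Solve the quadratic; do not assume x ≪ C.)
pH = 1.50

x² + Ka₁·x − Ka₁·C = 0 with Ka₁ = 7.50e-03, C = 0.166.
x = (−Ka₁ + √(Ka₁² + 4·Ka₁·C))/2 = 3.1733e-02 M, so pH = 1.50.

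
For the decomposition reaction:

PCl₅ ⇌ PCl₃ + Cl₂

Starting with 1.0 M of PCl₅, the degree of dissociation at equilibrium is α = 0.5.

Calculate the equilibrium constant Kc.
K_c = 0.5000

x = α·[A]₀ = 0.5 × 1.0 = 0.5 M dissociated.
At eq: [PCl₅] = 1.0 − 0.5 = 0.5 M; [PCl₃] = [Cl₂] = x = 0.5 M.
Kc = [PCl₃][Cl₂]/[PCl₅] = (0.5)²/0.5 = 0.5.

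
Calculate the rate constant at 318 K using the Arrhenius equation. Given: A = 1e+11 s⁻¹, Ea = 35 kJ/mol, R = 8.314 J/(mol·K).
1.78e+05 s⁻¹

k = A·exp(-Ea/(R·T)) = 1e+11·exp(-35000/(8.314·318)) = 1e+11·exp(-13.2383) = 1e+11·1.7811e-06 = 1.78e+05 s⁻¹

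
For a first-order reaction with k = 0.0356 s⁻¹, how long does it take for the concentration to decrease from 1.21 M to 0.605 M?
19.47 s

From ln[A] = ln[A]₀ - k·t: t = ln([A]₀/[A])/k = ln(1.21/0.605)/0.0356 = ln(2.0000)/0.0356 = 0.6931/0.0356 = 19.47 s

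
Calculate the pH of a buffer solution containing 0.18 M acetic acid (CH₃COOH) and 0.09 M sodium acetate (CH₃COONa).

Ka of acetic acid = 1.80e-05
pH = 4.44

pKa = -log(1.80e-05) = 4.74. pH = pKa + log([A⁻]/[HA]) = 4.74 + log(0.09/0.18)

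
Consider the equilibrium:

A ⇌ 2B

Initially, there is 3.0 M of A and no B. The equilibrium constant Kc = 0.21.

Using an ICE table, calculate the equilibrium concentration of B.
[B] = 0.743 M

ICE: [A] = 3.0 − x, [B] = 2x.
Kc = (2x)²/(3.0 − x) = 0.21 ⇒ 4x² + 0.21x − 0.63 = 0.
x = (−0.21 + √(0.21² + 4·4·0.63))/(2·4) = (−0.21 + √10.124)/8 = 0.37148.
[B] = 2x = 0.743 M.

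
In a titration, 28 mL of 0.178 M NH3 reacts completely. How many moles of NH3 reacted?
Moles = Molarity × Volume (L)
Moles = 0.178 M × 0.028 L = 0.004984 mol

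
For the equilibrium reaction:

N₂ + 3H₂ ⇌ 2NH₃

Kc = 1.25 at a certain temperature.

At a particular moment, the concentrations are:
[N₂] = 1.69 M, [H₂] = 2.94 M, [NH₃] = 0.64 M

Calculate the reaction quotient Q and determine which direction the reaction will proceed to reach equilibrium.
Q = 0.010, Q < K, reaction proceeds forward (toward products)

Q = ([NH₃]^2) / ([N₂] × [H₂]^3)
  = ((0.64)^2) / ((1.69)·(2.94)^3) = 0.4096/42.947 = 0.009537
Since Q = 0.009537 < Kc = 1.25, the reaction proceeds forward (toward products) to reach equilibrium.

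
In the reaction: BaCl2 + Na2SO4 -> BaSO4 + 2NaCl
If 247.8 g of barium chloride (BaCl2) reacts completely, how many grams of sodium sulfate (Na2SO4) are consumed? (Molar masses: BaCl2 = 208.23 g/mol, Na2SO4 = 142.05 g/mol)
Moles of BaCl2 = 247.8 g ÷ 208.23 g/mol = 1.19003 mol
Mole ratio: 1 mol Na2SO4 / 1 mol BaCl2
Moles of Na2SO4 = 1.19003 × (1/1) = 1.19003 mol
Mass of Na2SO4 = 1.19003 mol × 142.05 g/mol = 169 g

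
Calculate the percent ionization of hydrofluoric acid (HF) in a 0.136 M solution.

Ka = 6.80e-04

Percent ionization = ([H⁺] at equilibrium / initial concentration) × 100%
Percent ionization = 6.83%

Let x = [H⁺]. Ka = x²/(C - x) ⇒ x² + (6.80e-04)x - (6.80e-04)(0.136) = 0. x = 9.2827e-03. Percent = (9.2827e-03/0.136) × 100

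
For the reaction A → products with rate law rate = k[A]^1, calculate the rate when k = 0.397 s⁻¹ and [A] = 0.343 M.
0.1362 M/s

rate = k·[A]^1 = 0.397·(0.343)^1 = 0.397·0.343 = 0.1362 M/s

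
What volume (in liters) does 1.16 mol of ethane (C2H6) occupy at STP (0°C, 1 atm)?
At STP, 1 mol of gas occupies 22.4 L
Volume = 1.16 mol × 22.4 L/mol = 25.98 L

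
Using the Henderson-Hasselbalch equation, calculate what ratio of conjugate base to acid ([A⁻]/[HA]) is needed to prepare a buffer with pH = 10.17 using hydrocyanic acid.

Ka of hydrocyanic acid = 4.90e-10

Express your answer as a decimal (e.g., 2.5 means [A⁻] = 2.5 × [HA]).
[A⁻]/[HA] = 7.248

pKa = −log(4.90e-10) = 9.3098. pH = pKa + log([A⁻]/[HA]). 10.17 = 9.3098 + log(ratio). log(ratio) = 10.17 − 9.3098 = 0.8602. ratio = 10^(0.8602) = 7.248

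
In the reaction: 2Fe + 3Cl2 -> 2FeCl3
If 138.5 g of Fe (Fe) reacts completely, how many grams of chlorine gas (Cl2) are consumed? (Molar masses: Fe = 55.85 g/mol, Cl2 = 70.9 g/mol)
Moles of Fe = 138.5 g ÷ 55.85 g/mol = 2.47986 mol
Mole ratio: 3 mol Cl2 / 2 mol Fe
Moles of Cl2 = 2.47986 × (3/2) = 3.71979 mol
Mass of Cl2 = 3.71979 mol × 70.9 g/mol = 263.7 g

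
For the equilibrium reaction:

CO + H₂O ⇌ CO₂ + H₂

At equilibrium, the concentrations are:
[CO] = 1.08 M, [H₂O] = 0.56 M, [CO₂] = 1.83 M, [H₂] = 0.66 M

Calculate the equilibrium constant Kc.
K_c = 1.9970

Kc = ([CO₂] × [H₂]) / ([CO] × [H₂O])
   = ((1.83)·(0.66)) / ((1.08)·(0.56))
   = 1.2078 / 0.6048 = 1.9970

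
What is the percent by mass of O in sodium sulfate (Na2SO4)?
Mass of O in formula = 16.0 × 4 = 64 g/mol
Molar mass = 142.05 g/mol
% O = (64/142.05) × 100% = 45.05%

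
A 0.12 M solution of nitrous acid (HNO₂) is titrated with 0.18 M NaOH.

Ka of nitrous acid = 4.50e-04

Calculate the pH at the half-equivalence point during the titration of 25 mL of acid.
pH = pKa = 3.35

At the half-equivalence point, [HA] = [A⁻], so by Henderson–Hasselbalch pH = pKa + log(1) = pKa.
pKa = −log(4.50e-04) = 3.35.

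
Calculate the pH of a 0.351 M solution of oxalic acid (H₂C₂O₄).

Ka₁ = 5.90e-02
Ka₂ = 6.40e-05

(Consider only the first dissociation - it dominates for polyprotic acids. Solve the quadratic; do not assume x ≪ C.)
pH = 0.93

x² + Ka₁·x − Ka₁·C = 0 with Ka₁ = 5.90e-02, C = 0.351.
x = (−Ka₁ + √(Ka₁² + 4·Ka₁·C))/2 = 1.1740e-01 M, so pH = 0.93.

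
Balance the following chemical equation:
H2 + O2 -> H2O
Balanced equation:
2H2 + O2 -> 2H2O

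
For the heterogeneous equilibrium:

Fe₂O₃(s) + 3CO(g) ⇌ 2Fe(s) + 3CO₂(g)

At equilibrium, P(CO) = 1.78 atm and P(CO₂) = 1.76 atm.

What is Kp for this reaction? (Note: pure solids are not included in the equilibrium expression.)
K_p = 0.967

Solids (Fe₂O₃, Fe) are excluded.
Kp = P(CO₂)³/P(CO)³ = (1.76)³/(1.78)³ = 5.452/5.64 = 0.967.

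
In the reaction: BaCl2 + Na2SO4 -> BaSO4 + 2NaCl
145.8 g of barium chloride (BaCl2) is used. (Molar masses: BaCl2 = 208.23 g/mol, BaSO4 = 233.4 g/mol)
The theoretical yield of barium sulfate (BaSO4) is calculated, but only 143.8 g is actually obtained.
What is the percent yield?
Moles of BaCl2 = 145.8 g ÷ 208.23 g/mol = 0.700187 mol
Mole ratio: 1 mol BaSO4 / 1 mol BaCl2
Moles of BaSO4 = 0.700187 × (1/1) = 0.700187 mol
Theoretical yield = 0.700187 mol × 233.4 g/mol = 163.42 g
Actual yield = 143.8 g
Percent yield = (143.8 / 163.42) × 100% = 88.0%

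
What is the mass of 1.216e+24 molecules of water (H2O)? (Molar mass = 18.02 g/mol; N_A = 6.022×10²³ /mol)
Moles = 1.216e+24 ÷ 6.022×10²³ = 2.01926 mol
Mass = 2.01926 mol × 18.02 g/mol = 36.39 g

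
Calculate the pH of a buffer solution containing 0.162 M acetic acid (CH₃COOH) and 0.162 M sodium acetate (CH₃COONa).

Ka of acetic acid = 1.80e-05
pH = 4.74

pKa = -log(1.80e-05) = 4.74. pH = pKa + log([A⁻]/[HA]) = 4.74 + log(0.162/0.162)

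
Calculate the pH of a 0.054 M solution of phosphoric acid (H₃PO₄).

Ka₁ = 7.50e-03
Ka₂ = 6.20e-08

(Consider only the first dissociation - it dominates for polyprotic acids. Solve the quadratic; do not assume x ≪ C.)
pH = 1.78

x² + Ka₁·x − Ka₁·C = 0 with Ka₁ = 7.50e-03, C = 0.054.
x = (−Ka₁ + √(Ka₁² + 4·Ka₁·C))/2 = 1.6721e-02 M, so pH = 1.78.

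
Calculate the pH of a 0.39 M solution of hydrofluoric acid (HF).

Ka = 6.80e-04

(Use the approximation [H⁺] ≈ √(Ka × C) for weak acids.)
pH = 1.79

[H⁺] = √(Ka × C) = √(6.80e-04 × 0.39) = 1.6285e-02. pH = -log(1.6285e-02)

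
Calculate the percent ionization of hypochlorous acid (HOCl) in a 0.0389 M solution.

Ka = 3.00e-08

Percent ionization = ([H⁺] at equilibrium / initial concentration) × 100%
Percent ionization = 0.0878%

Let x = [H⁺]. Ka = x²/(C - x) ⇒ x² + (3.00e-08)x - (3.00e-08)(0.0389) = 0. x = 3.4146e-05. Percent = (3.4146e-05/0.0389) × 100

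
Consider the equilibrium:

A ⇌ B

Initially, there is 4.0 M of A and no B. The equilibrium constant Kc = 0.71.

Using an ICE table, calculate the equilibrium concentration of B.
[B] = 1.661 M

ICE: [A] = 4.0 − x, [B] = x.
Kc = x/(4.0 − x) = 0.71 ⇒ x = 0.71·4.0/(1 + 0.71) = 2.84/1.71 = 1.661.
[B] = x = 1.661 M.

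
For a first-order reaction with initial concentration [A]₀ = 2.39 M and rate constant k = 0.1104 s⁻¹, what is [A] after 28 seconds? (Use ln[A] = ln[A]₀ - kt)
0.1086 M

ln[A] = ln[A]₀ - k·t = ln(2.39) - (0.1104)·(28) = 0.8713 - 3.0912 = -2.2199
[A] = e^(-2.2199) = 0.1086 M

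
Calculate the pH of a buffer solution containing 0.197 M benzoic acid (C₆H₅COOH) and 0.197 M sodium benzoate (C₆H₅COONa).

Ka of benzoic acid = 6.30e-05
pH = 4.20

pKa = -log(6.30e-05) = 4.20. pH = pKa + log([A⁻]/[HA]) = 4.20 + log(0.197/0.197)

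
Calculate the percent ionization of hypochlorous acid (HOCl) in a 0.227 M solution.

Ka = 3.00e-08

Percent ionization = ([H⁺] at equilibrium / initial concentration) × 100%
Percent ionization = 0.0363%

Let x = [H⁺]. Ka = x²/(C - x) ⇒ x² + (3.00e-08)x - (3.00e-08)(0.227) = 0. x = 8.2508e-05. Percent = (8.2508e-05/0.227) × 100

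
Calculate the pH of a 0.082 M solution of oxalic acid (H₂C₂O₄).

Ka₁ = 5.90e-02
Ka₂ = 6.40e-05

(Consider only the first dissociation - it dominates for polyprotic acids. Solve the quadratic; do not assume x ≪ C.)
pH = 1.34

x² + Ka₁·x − Ka₁·C = 0 with Ka₁ = 5.90e-02, C = 0.082.
x = (−Ka₁ + √(Ka₁² + 4·Ka₁·C))/2 = 4.6053e-02 M, so pH = 1.34.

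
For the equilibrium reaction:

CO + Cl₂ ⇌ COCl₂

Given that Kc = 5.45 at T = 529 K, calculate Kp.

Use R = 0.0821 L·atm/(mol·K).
K_p = 0.1255

Δn = (moles gaseous products) − (moles gaseous reactants) = -1
T = 529 K; RT = 0.0821 × 529 = 43.4309
Kp = Kc·(RT)^Δn = 5.45 × (43.4309)^-1 = 5.45 × 0.0230251 = 0.1255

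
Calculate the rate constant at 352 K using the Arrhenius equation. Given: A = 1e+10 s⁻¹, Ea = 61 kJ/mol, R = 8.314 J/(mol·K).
8.86e+00 s⁻¹

k = A·exp(-Ea/(R·T)) = 1e+10·exp(-61000/(8.314·352)) = 1e+10·exp(-20.8438) = 1e+10·8.8644e-10 = 8.86e+00 s⁻¹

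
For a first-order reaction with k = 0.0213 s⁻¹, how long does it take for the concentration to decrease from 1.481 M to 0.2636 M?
81.03 s

From ln[A] = ln[A]₀ - k·t: t = ln([A]₀/[A])/k = ln(1.481/0.2636)/0.0213 = ln(5.6184)/0.0213 = 1.7260/0.0213 = 81.03 s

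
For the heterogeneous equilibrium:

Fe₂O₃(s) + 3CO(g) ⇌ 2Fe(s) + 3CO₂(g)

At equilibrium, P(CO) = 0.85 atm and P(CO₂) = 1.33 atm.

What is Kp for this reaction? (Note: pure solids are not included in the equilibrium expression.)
K_p = 3.831

Solids (Fe₂O₃, Fe) are excluded.
Kp = P(CO₂)³/P(CO)³ = (1.33)³/(0.85)³ = 2.353/0.6141 = 3.831.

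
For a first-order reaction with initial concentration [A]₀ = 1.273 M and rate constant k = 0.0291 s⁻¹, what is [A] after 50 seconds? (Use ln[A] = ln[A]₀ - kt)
0.2971 M

ln[A] = ln[A]₀ - k·t = ln(1.273) - (0.0291)·(50) = 0.2414 - 1.4550 = -1.2136
[A] = e^(-1.2136) = 0.2971 M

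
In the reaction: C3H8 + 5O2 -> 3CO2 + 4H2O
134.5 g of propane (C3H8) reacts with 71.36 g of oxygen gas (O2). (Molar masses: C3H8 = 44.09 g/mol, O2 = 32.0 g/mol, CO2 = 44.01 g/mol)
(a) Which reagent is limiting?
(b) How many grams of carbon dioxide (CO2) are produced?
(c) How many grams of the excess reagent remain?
(a) O2, (b) 58.89 g, (c) 114.8 g

Moles of C3H8 = 134.5 g ÷ 44.09 g/mol = 3.05058 mol
Moles of O2 = 71.36 g ÷ 32.0 g/mol = 2.23 mol
Moles ÷ coefficient: C3H8: 3.05058/1 = 3.051, O2: 2.23/5 = 0.446
(a) O2 has the smaller value, so O2 is the limiting reagent.
(b) Moles of CO2 = 2.23 mol O2 × (3/5) = 1.338 mol; mass = 1.338 mol × 44.01 g/mol = 58.89 g
(c) C3H8 consumed = 2.23 × (1/5) = 0.446 mol; remaining = 3.05058 − 0.446 = 2.60458 mol; mass = 2.60458 mol × 44.09 g/mol = 114.8 g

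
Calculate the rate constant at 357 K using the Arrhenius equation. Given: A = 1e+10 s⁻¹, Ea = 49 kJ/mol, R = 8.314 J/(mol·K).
6.77e+02 s⁻¹

k = A·exp(-Ea/(R·T)) = 1e+10·exp(-49000/(8.314·357)) = 1e+10·exp(-16.5089) = 1e+10·6.7652e-08 = 6.77e+02 s⁻¹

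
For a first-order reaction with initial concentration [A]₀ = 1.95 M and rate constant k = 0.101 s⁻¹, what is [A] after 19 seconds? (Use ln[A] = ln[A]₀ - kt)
0.2862 M

ln[A] = ln[A]₀ - k·t = ln(1.95) - (0.101)·(19) = 0.6678 - 1.9190 = -1.2512
[A] = e^(-1.2512) = 0.2862 M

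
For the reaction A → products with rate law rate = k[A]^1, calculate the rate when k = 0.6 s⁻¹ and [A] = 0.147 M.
0.0882 M/s

rate = k·[A]^1 = 0.6·(0.147)^1 = 0.6·0.147 = 0.0882 M/s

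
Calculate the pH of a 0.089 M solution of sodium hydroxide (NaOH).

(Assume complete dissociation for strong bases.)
pH = 12.95

[OH⁻] = 0.089 M for strong base. pOH = -log[OH⁻] = 1.05, pH = 14 - pOH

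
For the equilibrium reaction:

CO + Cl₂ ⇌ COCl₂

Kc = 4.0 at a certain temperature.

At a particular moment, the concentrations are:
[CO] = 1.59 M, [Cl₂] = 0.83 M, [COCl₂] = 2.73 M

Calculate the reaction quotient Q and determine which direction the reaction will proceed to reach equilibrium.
Q = 2.069, Q < K, reaction proceeds forward (toward products)

Q = ([COCl₂]) / ([CO] × [Cl₂])
  = ((2.73)) / ((1.59)·(0.83)) = 2.73/1.3197 = 2.069
Since Q = 2.069 < Kc = 4.0, the reaction proceeds forward (toward products) to reach equilibrium.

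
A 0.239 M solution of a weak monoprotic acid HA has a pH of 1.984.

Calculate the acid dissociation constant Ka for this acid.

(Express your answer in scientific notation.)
K_a = 4.71e-04

[H⁺] = 10^(−pH) = 10^(−1.984) = 1.038e-02 M. For HA ⇌ H⁺ + A⁻, Ka = x²/(C − x) = (1.038e-02)²/(0.239 − 1.038e-02) = 4.71e-04.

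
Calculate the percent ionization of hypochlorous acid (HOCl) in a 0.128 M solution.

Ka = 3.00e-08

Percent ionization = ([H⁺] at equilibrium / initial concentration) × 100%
Percent ionization = 0.0484%

Let x = [H⁺]. Ka = x²/(C - x) ⇒ x² + (3.00e-08)x - (3.00e-08)(0.128) = 0. x = 6.1953e-05. Percent = (6.1953e-05/0.128) × 100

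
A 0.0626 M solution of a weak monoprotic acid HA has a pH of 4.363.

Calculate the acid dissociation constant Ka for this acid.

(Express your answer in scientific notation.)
K_a = 3.00e-08

[H⁺] = 10^(−pH) = 10^(−4.363) = 4.335e-05 M. For HA ⇌ H⁺ + A⁻, Ka = x²/(C − x) = (4.335e-05)²/(0.0626 − 4.335e-05) = 3.00e-08.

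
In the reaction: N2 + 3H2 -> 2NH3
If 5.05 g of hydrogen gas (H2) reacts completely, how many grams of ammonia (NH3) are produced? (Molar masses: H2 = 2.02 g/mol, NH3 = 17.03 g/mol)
Moles of H2 = 5.05 g ÷ 2.02 g/mol = 2.5 mol
Mole ratio: 2 mol NH3 / 3 mol H2
Moles of NH3 = 2.5 × (2/3) = 1.66667 mol
Mass of NH3 = 1.66667 mol × 17.03 g/mol = 28.38 g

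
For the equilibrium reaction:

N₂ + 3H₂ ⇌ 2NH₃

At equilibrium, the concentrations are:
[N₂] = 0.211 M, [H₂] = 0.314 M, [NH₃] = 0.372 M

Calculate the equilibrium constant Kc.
K_c = 21.1843

Kc = ([NH₃]^2) / ([N₂] × [H₂]^3)
   = ((0.372)^2) / ((0.211)·(0.314)^3)
   = 0.13838 / 0.0065324 = 21.1843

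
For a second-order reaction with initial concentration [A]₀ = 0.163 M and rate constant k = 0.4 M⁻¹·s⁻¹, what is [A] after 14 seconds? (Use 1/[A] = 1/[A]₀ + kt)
0.0852 M

1/[A] = 1/[A]₀ + k·t = 1/0.163 + (0.4)·(14) = 6.1350 + 5.6000 = 11.7350
[A] = 1/11.7350 = 0.0852 M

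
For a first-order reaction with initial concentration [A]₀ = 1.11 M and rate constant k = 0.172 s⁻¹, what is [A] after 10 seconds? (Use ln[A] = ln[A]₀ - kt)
0.1988 M

ln[A] = ln[A]₀ - k·t = ln(1.11) - (0.172)·(10) = 0.1044 - 1.7200 = -1.6156
[A] = e^(-1.6156) = 0.1988 M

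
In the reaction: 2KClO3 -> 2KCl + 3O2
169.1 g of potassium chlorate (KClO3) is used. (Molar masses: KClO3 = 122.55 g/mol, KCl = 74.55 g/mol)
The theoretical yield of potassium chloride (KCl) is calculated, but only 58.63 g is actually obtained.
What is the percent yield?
Moles of KClO3 = 169.1 g ÷ 122.55 g/mol = 1.37984 mol
Mole ratio: 2 mol KCl / 2 mol KClO3
Moles of KCl = 1.37984 × (2/2) = 1.37984 mol
Theoretical yield = 1.37984 mol × 74.55 g/mol = 102.87 g
Actual yield = 58.63 g
Percent yield = (58.63 / 102.87) × 100% = 57.0%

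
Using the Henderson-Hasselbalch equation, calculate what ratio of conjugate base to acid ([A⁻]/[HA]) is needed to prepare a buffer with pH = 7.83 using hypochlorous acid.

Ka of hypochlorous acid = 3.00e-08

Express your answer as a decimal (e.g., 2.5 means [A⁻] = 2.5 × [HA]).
[A⁻]/[HA] = 2.028

pKa = −log(3.00e-08) = 7.5229. pH = pKa + log([A⁻]/[HA]). 7.83 = 7.5229 + log(ratio). log(ratio) = 7.83 − 7.5229 = 0.3071. ratio = 10^(0.3071) = 2.028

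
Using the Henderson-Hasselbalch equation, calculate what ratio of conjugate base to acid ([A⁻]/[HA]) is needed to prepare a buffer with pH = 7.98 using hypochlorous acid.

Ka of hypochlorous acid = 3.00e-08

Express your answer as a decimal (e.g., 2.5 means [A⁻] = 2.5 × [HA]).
[A⁻]/[HA] = 2.865

pKa = −log(3.00e-08) = 7.5229. pH = pKa + log([A⁻]/[HA]). 7.98 = 7.5229 + log(ratio). log(ratio) = 7.98 − 7.5229 = 0.4571. ratio = 10^(0.4571) = 2.865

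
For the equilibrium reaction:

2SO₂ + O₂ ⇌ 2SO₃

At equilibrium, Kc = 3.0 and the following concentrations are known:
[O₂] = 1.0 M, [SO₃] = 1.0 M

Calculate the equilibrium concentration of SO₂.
[SO₂] = 0.5774 M

Kc = ([SO₃]^2) / ([SO₂]^2 × [O₂]) = 3.0
[SO₂]^2 = (product terms)/(Kc · other reactant terms) = 1 / (3.0 · 1) = 0.33333
[SO₂] = (0.33333)^(1/2) = 0.5774 M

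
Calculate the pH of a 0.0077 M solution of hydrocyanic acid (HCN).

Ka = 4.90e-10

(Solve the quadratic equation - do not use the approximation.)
pH = 5.71

x² + Ka×x - Ka×C = 0. Using quadratic formula: [H⁺] = 1.9422e-06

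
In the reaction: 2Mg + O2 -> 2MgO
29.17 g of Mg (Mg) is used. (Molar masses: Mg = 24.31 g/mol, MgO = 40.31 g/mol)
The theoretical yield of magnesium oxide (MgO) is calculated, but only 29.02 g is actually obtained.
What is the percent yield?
Moles of Mg = 29.17 g ÷ 24.31 g/mol = 1.19992 mol
Mole ratio: 2 mol MgO / 2 mol Mg
Moles of MgO = 1.19992 × (2/2) = 1.19992 mol
Theoretical yield = 1.19992 mol × 40.31 g/mol = 48.369 g
Actual yield = 29.02 g
Percent yield = (29.02 / 48.369) × 100% = 60.0%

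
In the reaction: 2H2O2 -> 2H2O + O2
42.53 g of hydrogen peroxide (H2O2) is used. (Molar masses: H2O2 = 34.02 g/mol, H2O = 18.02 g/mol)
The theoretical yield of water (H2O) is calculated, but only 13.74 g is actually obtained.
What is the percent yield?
Moles of H2O2 = 42.53 g ÷ 34.02 g/mol = 1.25015 mol
Mole ratio: 2 mol H2O / 2 mol H2O2
Moles of H2O = 1.25015 × (2/2) = 1.25015 mol
Theoretical yield = 1.25015 mol × 18.02 g/mol = 22.528 g
Actual yield = 13.74 g
Percent yield = (13.74 / 22.528) × 100% = 61.0%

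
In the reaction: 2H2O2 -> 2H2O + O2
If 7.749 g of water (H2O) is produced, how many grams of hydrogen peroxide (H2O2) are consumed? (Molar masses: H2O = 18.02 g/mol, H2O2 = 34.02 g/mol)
Moles of H2O = 7.749 g ÷ 18.02 g/mol = 0.430022 mol
Mole ratio: 2 mol H2O2 / 2 mol H2O
Moles of H2O2 = 0.430022 × (2/2) = 0.430022 mol
Mass of H2O2 = 0.430022 mol × 34.02 g/mol = 14.63 g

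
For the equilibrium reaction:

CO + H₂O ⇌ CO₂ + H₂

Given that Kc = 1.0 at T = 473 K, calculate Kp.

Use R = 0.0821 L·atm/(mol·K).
K_p = 1.0000

Δn = (moles gaseous products) − (moles gaseous reactants) = 0
T = 473 K; RT = 0.0821 × 473 = 38.8333
Kp = Kc·(RT)^Δn = 1.0 × (38.8333)^0 = 1.0 × 1 = 1.0000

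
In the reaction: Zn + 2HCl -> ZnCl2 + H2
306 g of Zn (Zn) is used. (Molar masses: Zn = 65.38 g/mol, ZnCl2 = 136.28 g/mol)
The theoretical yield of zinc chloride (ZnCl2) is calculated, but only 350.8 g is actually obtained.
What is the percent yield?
Moles of Zn = 306 g ÷ 65.38 g/mol = 4.68033 mol
Mole ratio: 1 mol ZnCl2 / 1 mol Zn
Moles of ZnCl2 = 4.68033 × (1/1) = 4.68033 mol
Theoretical yield = 4.68033 mol × 136.28 g/mol = 637.84 g
Actual yield = 350.8 g
Percent yield = (350.8 / 637.84) × 100% = 55.0%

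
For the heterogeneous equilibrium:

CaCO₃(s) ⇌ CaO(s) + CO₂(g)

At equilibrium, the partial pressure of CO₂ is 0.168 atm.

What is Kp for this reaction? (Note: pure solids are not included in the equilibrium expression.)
K_p = 0.168

Solids (CaCO₃, CaO) have activity 1 and are excluded.
Kp = P(CO₂) = 0.168.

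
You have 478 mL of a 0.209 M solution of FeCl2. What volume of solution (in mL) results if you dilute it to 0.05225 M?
Using M₁V₁ = M₂V₂:
0.209 × 478 = 0.05225 × V₂
V₂ = (0.209 × 478) / 0.05225 = 1912 mL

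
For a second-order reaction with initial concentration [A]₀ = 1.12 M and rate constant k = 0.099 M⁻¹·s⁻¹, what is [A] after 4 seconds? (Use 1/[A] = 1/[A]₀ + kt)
0.7759 M

1/[A] = 1/[A]₀ + k·t = 1/1.12 + (0.099)·(4) = 0.8929 + 0.3960 = 1.2889
[A] = 1/1.2889 = 0.7759 M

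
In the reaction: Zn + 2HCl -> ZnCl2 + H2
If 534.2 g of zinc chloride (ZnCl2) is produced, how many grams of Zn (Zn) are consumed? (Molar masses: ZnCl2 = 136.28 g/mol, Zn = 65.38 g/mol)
Moles of ZnCl2 = 534.2 g ÷ 136.28 g/mol = 3.91987 mol
Mole ratio: 1 mol Zn / 1 mol ZnCl2
Moles of Zn = 3.91987 × (1/1) = 3.91987 mol
Mass of Zn = 3.91987 mol × 65.38 g/mol = 256.3 g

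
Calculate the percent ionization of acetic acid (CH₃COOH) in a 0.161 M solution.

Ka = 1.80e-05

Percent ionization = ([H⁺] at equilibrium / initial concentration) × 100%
Percent ionization = 1.05%

Let x = [H⁺]. Ka = x²/(C - x) ⇒ x² + (1.80e-05)x - (1.80e-05)(0.161) = 0. x = 1.6934e-03. Percent = (1.6934e-03/0.161) × 100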